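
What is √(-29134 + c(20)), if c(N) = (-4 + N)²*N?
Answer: I*√24014 ≈ 154.96*I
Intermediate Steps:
c(N) = N*(-4 + N)²
√(-29134 + c(20)) = √(-29134 + 20*(-4 + 20)²) = √(-29134 + 20*16²) = √(-29134 + 20*256) = √(-29134 + 5120) = √(-24014) = I*√24014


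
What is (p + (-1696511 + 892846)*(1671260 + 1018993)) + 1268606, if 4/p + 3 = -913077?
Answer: -493533643615024531/228270 ≈ -2.1621e+12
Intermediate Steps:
p = -1/228270 (p = 4/(-3 - 913077) = 4/(-913080) = 4*(-1/913080) = -1/228270 ≈ -4.3808e-6)
(p + (-1696511 + 892846)*(1671260 + 1018993)) + 1268606 = (-1/228270 + (-1696511 + 892846)*(1671260 + 1018993)) + 1268606 = (-1/228270 - 803665*2690253) + 1268606 = (-1/228270 - 2162062177245) + 1268606 = -493533933199716151/228270 + 1268606 = -493533643615024531/228270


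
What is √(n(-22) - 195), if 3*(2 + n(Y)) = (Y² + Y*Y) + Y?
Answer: √1065/3 ≈ 10.878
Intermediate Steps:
n(Y) = -2 + Y/3 + 2*Y²/3 (n(Y) = -2 + ((Y² + Y*Y) + Y)/3 = -2 + ((Y² + Y²) + Y)/3 = -2 + (2*Y² + Y)/3 = -2 + (Y + 2*Y²)/3 = -2 + (Y/3 + 2*Y²/3) = -2 + Y/3 + 2*Y²/3)
√(n(-22) - 195) = √((-2 + (⅓)*(-22) + (⅔)*(-22)²) - 195) = √((-2 - 22/3 + (⅔)*484) - 195) = √((-2 - 22/3 + 968/3) - 195) = √(940/3 - 195) = √(355/3) = √1065/3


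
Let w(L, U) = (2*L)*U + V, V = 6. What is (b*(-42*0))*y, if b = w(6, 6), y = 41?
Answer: 0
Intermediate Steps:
w(L, U) = 6 + 2*L*U (w(L, U) = (2*L)*U + 6 = 2*L*U + 6 = 6 + 2*L*U)
b = 78 (b = 6 + 2*6*6 = 6 + 72 = 78)
(b*(-42*0))*y = (78*(-42*0))*41 = (78*(-7*0))*41 = (78*0)*41 = 0*41 = 0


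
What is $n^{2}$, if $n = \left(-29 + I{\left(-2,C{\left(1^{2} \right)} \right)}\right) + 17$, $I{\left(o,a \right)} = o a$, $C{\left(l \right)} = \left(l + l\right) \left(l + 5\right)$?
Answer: $1296$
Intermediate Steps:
$C{\left(l \right)} = 2 l \left(5 + l\right)$
$I{\left(o,a \right)} = a o$
$n = -36$ ($n = \left(-29 + 2 \cdot 1^{2} \left(5 + 1^{2}\right) \left(-2\right)\right) + 17 = \left(-29 + 2 \cdot 1 \left(5 + 1\right) \left(-2\right)\right) + 17 = \left(-29 + 2 \cdot 1 \cdot 6 \left(-2\right)\right) + 17 = \left(-29 + 12 \left(-2\right)\right) + 17 = \left(-29 - 24\right) + 17 = -53 + 17 = -36$)
$n^{2} = \left(-36\right)^{2} = 1296$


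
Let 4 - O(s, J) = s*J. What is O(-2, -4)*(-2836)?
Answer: 11344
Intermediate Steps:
O(s, J) = 4 - J*s (O(s, J) = 4 - s*J = 4 - J*s)
O(-2, -4)*(-2836) = (4 - 1*(-4)*(-2))*(-2836) = (4 - 8)*(-2836) = -4*(-2836) = 11344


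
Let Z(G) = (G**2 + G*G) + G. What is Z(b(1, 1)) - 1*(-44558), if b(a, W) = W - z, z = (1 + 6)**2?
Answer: 49118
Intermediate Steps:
z = 49 (z = 7**2 = 49)
b(a, W) = -49 + W (b(a, W) = W - 1*49 = W - 49 = -49 + W)
Z(G) = G + 2*G**2 (Z(G) = (G**2 + G**2) + G = 2*G**2 + G = G + 2*G**2)
Z(b(1, 1)) - 1*(-44558) = (-49 + 1)*(1 + 2*(-49 + 1)) - 1*(-44558) = -48*(1 + 2*(-48)) + 44558 = -48*(1 - 96) + 44558 = -48*(-95) + 44558 = 4560 + 44558 = 49118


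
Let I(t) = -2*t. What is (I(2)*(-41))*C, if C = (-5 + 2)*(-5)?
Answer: 2460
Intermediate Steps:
C = 15 (C = -3*(-5) = 15)
(I(2)*(-41))*C = (-2*2*(-41))*15 = -4*(-41)*15 = 164*15 = 2460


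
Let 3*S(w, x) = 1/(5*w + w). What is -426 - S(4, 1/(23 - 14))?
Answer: -30673/72 ≈ -426.01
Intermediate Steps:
S(w, x) = 1/(18*w) (S(w, x) = 1/(3*(5*w + w)) = 1/(3*((6*w))) = (1/(6*w))/3 = 1/(18*w))
-426 - S(4, 1/(23 - 14)) = -426 - 1/(18*4) = -426 - 1*1/72 = -426 - 1/72 = -30673/72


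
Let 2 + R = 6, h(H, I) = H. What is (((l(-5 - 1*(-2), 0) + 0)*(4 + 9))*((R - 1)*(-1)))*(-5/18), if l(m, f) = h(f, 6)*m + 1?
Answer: 65/6 ≈ 10.833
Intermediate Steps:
R = 4 (R = -2 + 6 = 4)
l(m, f) = 1 + f*m (l(m, f) = f*m + 1 = 1 + f*m)
(((l(-5 - 1*(-2), 0) + 0)*(4 + 9))*((R - 1)*(-1)))*(-5/18) = ((((1 + 0*(-5 - 1*(-2))) + 0)*(4 + 9))*((4 - 1)*(-1)))*(-5/18) = ((((1 + 0*(-5 + 2)) + 0)*13)*(3*(-1)))*(-5*1/18) = ((((1 + 0*(-3)) + 0)*13)*(-3))*(-5/18) = ((((1 + 0) + 0)*13)*(-3))*(-5/18) = (((1 + 0)*13)*(-3))*(-5/18) = ((1*13)*(-3))*(-5/18) = (13*(-3))*(-5/18) = -39*(-5/18) = 65/6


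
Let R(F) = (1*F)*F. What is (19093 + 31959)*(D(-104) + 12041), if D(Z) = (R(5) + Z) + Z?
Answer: 605374616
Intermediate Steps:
R(F) = F**2 (R(F) = F*F = F**2)
D(Z) = 25 + 2*Z (D(Z) = (5**2 + Z) + Z = (25 + Z) + Z = 25 + 2*Z)
(19093 + 31959)*(D(-104) + 12041) = (19093 + 31959)*((25 + 2*(-104)) + 12041) = 51052*((25 - 208) + 12041) = 51052*(-183 + 12041) = 51052*11858 = 605374616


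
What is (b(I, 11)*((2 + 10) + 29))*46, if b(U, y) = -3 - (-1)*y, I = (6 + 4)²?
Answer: 15088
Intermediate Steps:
I = 100 (I = 10² = 100)
b(U, y) = -3 + y
(b(I, 11)*((2 + 10) + 29))*46 = ((-3 + 11)*((2 + 10) + 29))*46 = (8*(12 + 29))*46 = (8*41)*46 = 328*46 = 15088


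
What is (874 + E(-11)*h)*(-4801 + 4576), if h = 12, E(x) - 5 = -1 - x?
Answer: -237150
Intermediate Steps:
E(x) = 4 - x (E(x) = 5 + (-1 - x) = 4 - x)
(874 + E(-11)*h)*(-4801 + 4576) = (874 + (4 - 1*(-11))*12)*(-4801 + 4576) = (874 + (4 + 11)*12)*(-225) = (874 + 15*12)*(-225) = (874 + 180)*(-225) = 1054*(-225) = -237150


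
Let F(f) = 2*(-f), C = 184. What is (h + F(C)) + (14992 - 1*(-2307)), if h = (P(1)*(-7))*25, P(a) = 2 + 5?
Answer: 15706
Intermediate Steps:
P(a) = 7
h = -1225 (h = (7*(-7))*25 = -49*25 = -1225)
F(f) = -2*f
(h + F(C)) + (14992 - 1*(-2307)) = (-1225 - 2*184) + (14992 - 1*(-2307)) = (-1225 - 368) + (14992 + 2307) = -1593 + 17299 = 15706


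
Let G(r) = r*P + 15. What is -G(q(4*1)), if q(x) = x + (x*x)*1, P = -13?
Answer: 245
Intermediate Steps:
q(x) = x + x² (q(x) = x + x²*1 = x + x²)
G(r) = 15 - 13*r (G(r) = r*(-13) + 15 = -13*r + 15 = 15 - 13*r)
-G(q(4*1)) = -(15 - 13*4*1*(1 + 4*1)) = -(15 - 52*(1 + 4)) = -(15 - 52*5) = -(15 - 13*20) = -(15 - 260) = -1*(-245) = 245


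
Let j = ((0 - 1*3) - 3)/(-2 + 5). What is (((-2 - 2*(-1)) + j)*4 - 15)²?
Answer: 529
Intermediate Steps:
j = -2 (j = ((0 - 3) - 3)/3 = (-3 - 3)*(⅓) = -6*⅓ = -2)
(((-2 - 2*(-1)) + j)*4 - 15)² = (((-2 - 2*(-1)) - 2)*4 - 15)² = (((-2 + 2) - 2)*4 - 15)² = ((0 - 2)*4 - 15)² = (-2*4 - 15)² = (-8 - 15)² = (-23)² = 529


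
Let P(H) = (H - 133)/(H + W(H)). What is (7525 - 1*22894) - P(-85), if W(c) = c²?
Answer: -54867221/3570 ≈ -15369.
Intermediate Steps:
P(H) = (-133 + H)/(H + H²) (P(H) = (H - 133)/(H + H²) = (-133 + H)/(H + H²))
(7525 - 1*22894) - P(-85) = (7525 - 1*22894) - (-133 - 85)/((-85)*(1 - 85)) = (7525 - 22894) - (-1)*(-218)/(85*(-84)) = -15369 - (-1)*(-1)*(-218)/(85*84) = -15369 - 1*(-109/3570) = -15369 + 109/3570 = -54867221/3570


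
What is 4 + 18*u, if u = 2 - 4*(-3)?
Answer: 256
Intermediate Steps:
u = 14 (u = 2 + 12 = 14)
4 + 18*u = 4 + 18*14 = 4 + 252 = 256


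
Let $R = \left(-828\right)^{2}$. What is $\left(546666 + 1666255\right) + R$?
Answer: $2898505$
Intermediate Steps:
$R = 685584$
$\left(546666 + 1666255\right) + R = \left(546666 + 1666255\right) + 685584 = 2212921 + 685584 = 2898505$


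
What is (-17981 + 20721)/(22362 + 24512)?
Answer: 1370/23437 ≈ 0.058455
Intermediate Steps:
(-17981 + 20721)/(22362 + 24512) = 2740/46874 = 2740*(1/46874) = 1370/23437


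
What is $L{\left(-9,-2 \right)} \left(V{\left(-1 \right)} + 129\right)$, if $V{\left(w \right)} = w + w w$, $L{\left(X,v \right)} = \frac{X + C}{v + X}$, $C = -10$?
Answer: $\frac{2451}{11} \approx 222.82$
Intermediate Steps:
$L{\left(X,v \right)} = \frac{-10 + X}{X + v}$ ($L{\left(X,v \right)} = \frac{X - 10}{v + X} = \frac{-10 + X}{X + v}$)
$V{\left(w \right)} = w + w^{2}$
$L{\left(-9,-2 \right)} \left(V{\left(-1 \right)} + 129\right) = \frac{-10 - 9}{-9 - 2} \left(- (1 - 1) + 129\right) = \frac{1}{-11} \left(-19\right) \left(\left(-1\right) 0 + 129\right) = \left(- \frac{1}{11}\right) \left(-19\right) \left(0 + 129\right) = \frac{19}{11} \cdot 129 = \frac{2451}{11}$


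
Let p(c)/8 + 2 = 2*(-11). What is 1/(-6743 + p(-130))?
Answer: -1/6935 ≈ -0.00014420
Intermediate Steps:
p(c) = -192 (p(c) = -16 + 8*(2*(-11)) = -16 + 8*(-22) = -16 - 176 = -192)
1/(-6743 + p(-130)) = 1/(-6743 - 192) = 1/(-6935) = -1/6935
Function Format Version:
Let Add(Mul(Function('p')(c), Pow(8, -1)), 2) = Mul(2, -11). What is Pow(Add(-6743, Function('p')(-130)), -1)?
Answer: Rational(-1, 6935) ≈ -0.00014420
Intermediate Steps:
Function('p')(c) = -192 (Function('p')(c) = Add(-16, Mul(8, Mul(2, -11))) = Add(-16, Mul(8, -22)) = Add(-16, -176) = -192)
Pow(Add(-6743, Function('p')(-130)), -1) = Pow(Add(-6743, -192), -1) = Pow(-6935, -1) = Rational(-1, 6935)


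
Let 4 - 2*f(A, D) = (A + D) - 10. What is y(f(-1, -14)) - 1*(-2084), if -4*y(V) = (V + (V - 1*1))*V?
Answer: 3965/2 ≈ 1982.5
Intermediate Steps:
f(A, D) = 7 - A/2 - D/2 (f(A, D) = 2 - ((A + D) - 10)/2 = 2 - (-10 + A + D)/2 = 2 + (5 - A/2 - D/2) = 7 - A/2 - D/2)
y(V) = -V*(-1 + 2*V)/4 (y(V) = -(V + (V - 1*1))*V/4 = -(V + (V - 1))*V/4 = -(V + (-1 + V))*V/4 = -(-1 + 2*V)*V/4 = -V*(-1 + 2*V)/4)
y(f(-1, -14)) - 1*(-2084) = (7 - ½*(-1) - ½*(-14))*(1 - 2*(7 - ½*(-1) - ½*(-14)))/4 - 1*(-2084) = (7 + ½ + 7)*(1 - 2*(7 + ½ + 7))/4 + 2084 = (¼)*(29/2)*(1 - 2*29/2) + 2084 = (¼)*(29/2)*(1 - 29) + 2084 = (¼)*(29/2)*(-28) + 2084 = -203/2 + 2084 = 3965/2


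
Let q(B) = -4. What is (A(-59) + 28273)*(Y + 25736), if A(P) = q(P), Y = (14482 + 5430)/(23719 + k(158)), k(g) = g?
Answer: 1930202244144/2653 ≈ 7.2755e+8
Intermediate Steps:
Y = 19912/23877 (Y = (14482 + 5430)/(23719 + 158) = 19912/23877 ≈ 0.83394)
A(P) = -4
(A(-59) + 28273)*(Y + 25736) = (-4 + 28273)*(19912/23877 + 25736) = 28269*(614518384/23877) = 1930202244144/2653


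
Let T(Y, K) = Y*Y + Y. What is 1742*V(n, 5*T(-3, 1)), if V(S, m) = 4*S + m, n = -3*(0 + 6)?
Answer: -73164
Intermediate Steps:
n = -18 (n = -3*6 = -18)
T(Y, K) = Y + Y² (T(Y, K) = Y² + Y = Y + Y²)
V(S, m) = m + 4*S
1742*V(n, 5*T(-3, 1)) = 1742*(5*(-3*(1 - 3)) + 4*(-18)) = 1742*(5*(-3*(-2)) - 72) = 1742*(5*6 - 72) = 1742*(30 - 72) = 1742*(-42) = -73164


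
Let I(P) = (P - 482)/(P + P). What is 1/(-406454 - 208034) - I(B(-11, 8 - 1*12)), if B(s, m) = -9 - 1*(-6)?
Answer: -149013343/1843464 ≈ -80.833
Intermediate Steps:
B(s, m) = -3 (B(s, m) = -9 + 6 = -3)
I(P) = (-482 + P)/(2*P) (I(P) = (-482 + P)/((2*P)) = (-482 + P)*(1/(2*P)) = (-482 + P)/(2*P))
1/(-406454 - 208034) - I(B(-11, 8 - 1*12)) = 1/(-406454 - 208034) - (-482 - 3)/(2*(-3)) = 1/(-614488) - (-1)*(-485)/(2*3) = -1/614488 - 1*485/6 = -1/614488 - 485/6 = -149013343/1843464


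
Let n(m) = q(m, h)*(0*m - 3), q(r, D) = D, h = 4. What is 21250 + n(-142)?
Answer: 21238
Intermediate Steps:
n(m) = -12 (n(m) = 4*(0*m - 3) = 4*(0 - 3) = 4*(-3) = -12)
21250 + n(-142) = 21250 - 12 = 21238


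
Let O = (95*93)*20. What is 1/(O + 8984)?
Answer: 1/185684 ≈ 5.3855e-6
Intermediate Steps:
O = 176700 (O = 8835*20 = 176700)
1/(O + 8984) = 1/(176700 + 8984) = 1/185684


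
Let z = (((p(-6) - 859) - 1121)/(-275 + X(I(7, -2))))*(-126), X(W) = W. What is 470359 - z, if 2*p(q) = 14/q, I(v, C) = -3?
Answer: 131009429/278 ≈ 4.7126e+5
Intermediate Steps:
p(q) = 7/q (p(q) = (14/q)/2 = 7/q)
z = -249627/278 (z = (((7/(-6) - 859) - 1121)/(-275 - 3))*(-126) = (((7*(-⅙) - 859) - 1121)/(-278))*(-126) = (((-7/6 - 859) - 1121)*(-1/278))*(-126) = ((-5161/6 - 1121)*(-1/278))*(-126) = -11887/6*(-1/278)*(-126) = (11887/1668)*(-126) = -249627/278 ≈ -897.94)
470359 - z = 470359 - 1*(-249627/278) = 470359 + 249627/278 = 131009429/278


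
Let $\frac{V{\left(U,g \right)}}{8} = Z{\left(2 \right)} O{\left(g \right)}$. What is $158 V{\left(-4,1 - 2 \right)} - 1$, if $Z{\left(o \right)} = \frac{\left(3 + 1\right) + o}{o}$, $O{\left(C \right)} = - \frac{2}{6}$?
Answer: $-1265$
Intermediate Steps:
$O{\left(C \right)} = - \frac{1}{3}$ ($O{\left(C \right)} = \left(-2\right) \frac{1}{6} = - \frac{1}{3}$)
$Z{\left(o \right)} = \frac{4 + o}{o}$
$V{\left(U,g \right)} = -8$ ($V{\left(U,g \right)} = 8 \frac{4 + 2}{2} \left(- \frac{1}{3}\right) = 8 \cdot \frac{1}{2} \cdot 6 \left(- \frac{1}{3}\right) = 8 \cdot 3 \left(- \frac{1}{3}\right) = 8 \left(-1\right) = -8$)
$158 V{\left(-4,1 - 2 \right)} - 1 = 158 \left(-8\right) - 1 = -1264 - 1 = -1265$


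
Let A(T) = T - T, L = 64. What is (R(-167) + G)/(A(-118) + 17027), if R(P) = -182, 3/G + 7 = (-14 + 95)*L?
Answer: -942211/88148779 ≈ -0.010689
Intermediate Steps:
G = 3/5177 (G = 3/(-7 + (-14 + 95)*64) = 3/(-7 + 81*64) = 3/(-7 + 5184) = 3/5177 ≈ 0.00057949)
A(T) = 0
(R(-167) + G)/(A(-118) + 17027) = (-182 + 3/5177)/(0 + 17027) = -942211/5177/17027 = -942211/5177*1/17027 = -942211/88148779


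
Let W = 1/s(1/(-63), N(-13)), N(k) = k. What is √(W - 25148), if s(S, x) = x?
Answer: 15*I*√18889/13 ≈ 158.58*I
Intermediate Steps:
W = -1/13 (W = 1/(-13) = -1/13 ≈ -0.076923)
√(W - 25148) = √(-1/13 - 25148) = √(-326925/13) = 15*I*√18889/13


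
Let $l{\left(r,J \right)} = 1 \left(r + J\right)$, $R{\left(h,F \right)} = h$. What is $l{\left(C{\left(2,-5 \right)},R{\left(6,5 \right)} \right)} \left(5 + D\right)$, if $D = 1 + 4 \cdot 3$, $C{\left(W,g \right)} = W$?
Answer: $144$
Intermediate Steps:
$D = 13$ ($D = 1 + 12 = 13$)
$l{\left(r,J \right)} = J + r$ ($l{\left(r,J \right)} = 1 \left(J + r\right) = J + r$)
$l{\left(C{\left(2,-5 \right)},R{\left(6,5 \right)} \right)} \left(5 + D\right) = \left(6 + 2\right) \left(5 + 13\right) = 8 \cdot 18 = 144$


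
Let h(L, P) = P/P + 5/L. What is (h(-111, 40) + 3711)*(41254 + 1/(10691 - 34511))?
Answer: 404886687045533/2644020 ≈ 1.5313e+8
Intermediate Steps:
h(L, P) = 1 + 5/L
(h(-111, 40) + 3711)*(41254 + 1/(10691 - 34511)) = ((5 - 111)/(-111) + 3711)*(41254 + 1/(10691 - 34511)) = (-1/111*(-106) + 3711)*(41254 + 1/(-23820)) = (106/111 + 3711)*(41254 - 1/23820) = (412027/111)*(982670279/23820) = 404886687045533/2644020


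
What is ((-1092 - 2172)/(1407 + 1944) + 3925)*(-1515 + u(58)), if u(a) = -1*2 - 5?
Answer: -6671134514/1117 ≈ -5.9724e+6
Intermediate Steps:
u(a) = -7 (u(a) = -2 - 5 = -7)
((-1092 - 2172)/(1407 + 1944) + 3925)*(-1515 + u(58)) = ((-1092 - 2172)/(1407 + 1944) + 3925)*(-1515 - 7) = (-3264/3351 + 3925)*(-1522) = (-3264*1/3351 + 3925)*(-1522) = (-1088/1117 + 3925)*(-1522) = (4383137/1117)*(-1522) = -6671134514/1117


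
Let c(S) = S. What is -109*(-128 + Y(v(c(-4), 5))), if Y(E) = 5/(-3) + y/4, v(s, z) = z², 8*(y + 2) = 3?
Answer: 1361083/96 ≈ 14178.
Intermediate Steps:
y = -13/8 (y = -2 + (⅛)*3 = -2 + 3/8 = -13/8 ≈ -1.6250)
Y(E) = -199/96 (Y(E) = 5/(-3) - 13/8/4 = 5*(-⅓) - 13/8*¼ = -5/3 - 13/32 = -199/96)
-109*(-128 + Y(v(c(-4), 5))) = -109*(-128 - 199/96) = -109*(-12487/96) = 1361083/96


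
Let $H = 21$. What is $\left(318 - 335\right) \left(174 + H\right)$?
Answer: $-3315$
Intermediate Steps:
$\left(318 - 335\right) \left(174 + H\right) = \left(318 - 335\right) \left(174 + 21\right) = \left(-17\right) 195 = -3315$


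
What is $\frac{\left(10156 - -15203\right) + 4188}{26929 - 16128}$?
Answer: $\frac{4221}{1543} \approx 2.7356$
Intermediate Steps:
$\frac{\left(10156 - -15203\right) + 4188}{26929 - 16128} = \frac{\left(10156 + 15203\right) + 4188}{10801} = \left(25359 + 4188\right) \frac{1}{10801} = 29547 \cdot \frac{1}{10801} = \frac{4221}{1543}$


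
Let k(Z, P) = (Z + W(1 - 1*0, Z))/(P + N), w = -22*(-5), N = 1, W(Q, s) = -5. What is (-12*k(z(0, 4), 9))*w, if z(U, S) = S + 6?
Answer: -660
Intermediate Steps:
z(U, S) = 6 + S
w = 110
k(Z, P) = (-5 + Z)/(1 + P) (k(Z, P) = (Z - 5)/(P + 1) = (-5 + Z)/(1 + P))
(-12*k(z(0, 4), 9))*w = -12*(-5 + (6 + 4))/(1 + 9)*110 = -12*(-5 + 10)/10*110 = -6*5/5*110 = -12*1/2*110 = -6*110 = -660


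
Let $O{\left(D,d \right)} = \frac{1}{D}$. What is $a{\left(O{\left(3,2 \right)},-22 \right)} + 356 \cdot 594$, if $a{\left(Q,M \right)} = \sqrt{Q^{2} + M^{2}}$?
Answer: $211464 + \frac{\sqrt{4357}}{3} \approx 2.1149 \cdot 10^{5}$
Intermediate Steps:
$a{\left(Q,M \right)} = \sqrt{M^{2} + Q^{2}}$
$a{\left(O{\left(3,2 \right)},-22 \right)} + 356 \cdot 594 = \sqrt{\left(-22\right)^{2} + \left(\frac{1}{3}\right)^{2}} + 356 \cdot 594 = \sqrt{484 + \left(\frac{1}{3}\right)^{2}} + 211464 = \sqrt{484 + \frac{1}{9}} + 211464 = \sqrt{\frac{4357}{9}} + 211464 = \frac{\sqrt{4357}}{3} + 211464 = 211464 + \frac{\sqrt{4357}}{3}$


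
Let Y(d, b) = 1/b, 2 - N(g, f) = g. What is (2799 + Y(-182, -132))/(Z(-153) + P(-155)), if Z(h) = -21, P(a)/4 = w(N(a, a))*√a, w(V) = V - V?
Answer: -52781/396 ≈ -133.29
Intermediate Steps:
N(g, f) = 2 - g
w(V) = 0
P(a) = 0 (P(a) = 4*(0*√a) = 4*0 = 0)
(2799 + Y(-182, -132))/(Z(-153) + P(-155)) = (2799 + 1/(-132))/(-21 + 0) = (2799 - 1/132)/(-21) = (369467/132)*(-1/21) = -52781/396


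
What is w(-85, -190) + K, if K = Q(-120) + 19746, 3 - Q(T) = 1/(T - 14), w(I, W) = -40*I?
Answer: 3101967/134 ≈ 23149.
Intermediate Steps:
Q(T) = 3 - 1/(-14 + T) (Q(T) = 3 - 1/(T - 14) = 3 - 1/(-14 + T))
K = 2646367/134 (K = (-43 + 3*(-120))/(-14 - 120) + 19746 = (-43 - 360)/(-134) + 19746 = -1/134*(-403) + 19746 = 403/134 + 19746 = 2646367/134 ≈ 19749.)
w(-85, -190) + K = -40*(-85) + 2646367/134 = 3400 + 2646367/134 = 3101967/134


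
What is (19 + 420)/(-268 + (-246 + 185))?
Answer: -439/329 ≈ -1.3343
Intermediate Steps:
(19 + 420)/(-268 + (-246 + 185)) = 439/(-268 - 61) = 439/(-329) = 439*(-1/329) = -439/329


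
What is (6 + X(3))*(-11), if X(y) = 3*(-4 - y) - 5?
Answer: 220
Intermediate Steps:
X(y) = -17 - 3*y (X(y) = (-12 - 3*y) - 5 = -17 - 3*y)
(6 + X(3))*(-11) = (6 + (-17 - 3*3))*(-11) = (6 + (-17 - 9))*(-11) = (6 - 26)*(-11) = -20*(-11) = 220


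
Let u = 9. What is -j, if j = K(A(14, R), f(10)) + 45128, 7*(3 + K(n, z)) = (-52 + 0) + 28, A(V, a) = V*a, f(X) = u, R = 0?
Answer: -315851/7 ≈ -45122.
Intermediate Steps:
f(X) = 9
K(n, z) = -45/7 (K(n, z) = -3 + ((-52 + 0) + 28)/7 = -3 + (-52 + 28)/7 = -3 + (⅐)*(-24) = -3 - 24/7 = -45/7)
j = 315851/7 (j = -45/7 + 45128 = 315851/7 ≈ 45122.)
-j = -1*315851/7 = -315851/7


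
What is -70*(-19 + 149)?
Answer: -9100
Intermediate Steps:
-70*(-19 + 149) = -70*130 = -1*9100 = -9100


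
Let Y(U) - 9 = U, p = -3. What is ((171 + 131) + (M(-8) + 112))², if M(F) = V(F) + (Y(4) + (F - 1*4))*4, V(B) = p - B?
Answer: 178929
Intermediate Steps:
Y(U) = 9 + U
V(B) = -3 - B
M(F) = 33 + 3*F (M(F) = (-3 - F) + ((9 + 4) + (F - 1*4))*4 = (-3 - F) + (13 + (F - 4))*4 = (-3 - F) + (13 + (-4 + F))*4 = (-3 - F) + (9 + F)*4 = (-3 - F) + (36 + 4*F) = 33 + 3*F)
((171 + 131) + (M(-8) + 112))² = ((171 + 131) + ((33 + 3*(-8)) + 112))² = (302 + ((33 - 24) + 112))² = (302 + (9 + 112))² = (302 + 121)² = 423² = 178929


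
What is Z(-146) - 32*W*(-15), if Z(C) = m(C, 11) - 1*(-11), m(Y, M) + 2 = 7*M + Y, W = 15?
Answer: 7140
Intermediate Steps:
m(Y, M) = -2 + Y + 7*M (m(Y, M) = -2 + (7*M + Y) = -2 + (Y + 7*M) = -2 + Y + 7*M)
Z(C) = 86 + C (Z(C) = (-2 + C + 7*11) - 1*(-11) = (-2 + C + 77) + 11 = (75 + C) + 11 = 86 + C)
Z(-146) - 32*W*(-15) = (86 - 146) - 32*15*(-15) = -60 - 480*(-15) = -60 - 1*(-7200) = -60 + 7200 = 7140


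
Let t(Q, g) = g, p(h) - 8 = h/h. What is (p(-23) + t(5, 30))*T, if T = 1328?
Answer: 51792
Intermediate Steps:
p(h) = 9 (p(h) = 8 + h/h = 8 + 1 = 9)
(p(-23) + t(5, 30))*T = (9 + 30)*1328 = 39*1328 = 51792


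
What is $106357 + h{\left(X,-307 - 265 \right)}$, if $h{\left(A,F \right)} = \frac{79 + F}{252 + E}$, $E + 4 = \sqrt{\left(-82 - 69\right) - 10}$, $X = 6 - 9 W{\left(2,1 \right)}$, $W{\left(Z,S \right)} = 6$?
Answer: $\frac{6558382141}{61665} + \frac{493 i \sqrt{161}}{61665} \approx 1.0636 \cdot 10^{5} + 0.10144 i$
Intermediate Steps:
$X = -48$ ($X = 6 - 54 = -48$)
$E = -4 + i \sqrt{161}$ ($E = -4 + \sqrt{\left(-82 - 69\right) - 10} = -4 + \sqrt{-151 - 10} = -4 + \sqrt{-161} = -4 + i \sqrt{161} \approx -4.0 + 12.689 i$)
$h{\left(A,F \right)} = \frac{79 + F}{248 + i \sqrt{161}}$ ($h{\left(A,F \right)} = \frac{79 + F}{252 - \left(4 - i \sqrt{161}\right)} = \frac{79 + F}{248 + i \sqrt{161}}$)
$106357 + h{\left(X,-307 - 265 \right)} = 106357 + \frac{79 - 572}{248 + i \sqrt{161}} = 106357 + \frac{1}{248 + i \sqrt{161}} \left(-493\right) = 106357 - \frac{493}{248 + i \sqrt{161}}$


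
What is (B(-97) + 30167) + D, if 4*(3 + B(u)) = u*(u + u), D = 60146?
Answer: 190029/2 ≈ 95015.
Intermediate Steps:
B(u) = -3 + u²/2 (B(u) = -3 + (u*(u + u))/4 = -3 + (u*(2*u))/4 = -3 + (2*u²)/4 = -3 + u²/2)
(B(-97) + 30167) + D = ((-3 + (½)*(-97)²) + 30167) + 60146 = ((-3 + (½)*9409) + 30167) + 60146 = ((-3 + 9409/2) + 30167) + 60146 = (9403/2 + 30167) + 60146 = 69737/2 + 60146 = 190029/2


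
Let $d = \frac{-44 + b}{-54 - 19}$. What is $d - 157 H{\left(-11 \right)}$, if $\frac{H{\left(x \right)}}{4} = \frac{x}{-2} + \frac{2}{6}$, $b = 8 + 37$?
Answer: $- \frac{802273}{219} \approx -3663.3$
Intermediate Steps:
$b = 45$
$H{\left(x \right)} = \frac{4}{3} - 2 x$ ($H{\left(x \right)} = 4 \left(\frac{x}{-2} + \frac{2}{6}\right) = 4 \left(x \left(- \frac{1}{2}\right) + 2 \cdot \frac{1}{6}\right) = 4 \left(- \frac{x}{2} + \frac{1}{3}\right) = 4 \left(\frac{1}{3} - \frac{x}{2}\right) = \frac{4}{3} - 2 x$)
$d = - \frac{1}{73}$ ($d = \frac{-44 + 45}{-54 - 19} = 1 \frac{1}{-73} = 1 \left(- \frac{1}{73}\right) = - \frac{1}{73} \approx -0.013699$)
$d - 157 H{\left(-11 \right)} = - \frac{1}{73} - 157 \left(\frac{4}{3} - -22\right) = - \frac{1}{73} - 157 \left(\frac{4}{3} + 22\right) = - \frac{1}{73} - \frac{10990}{3} = - \frac{802273}{219}$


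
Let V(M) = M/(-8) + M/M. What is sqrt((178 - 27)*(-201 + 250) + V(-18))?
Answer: sqrt(29609)/2 ≈ 86.036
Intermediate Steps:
V(M) = 1 - M/8 (V(M) = M*(-1/8) + 1 = -M/8 + 1 = 1 - M/8)
sqrt((178 - 27)*(-201 + 250) + V(-18)) = sqrt((178 - 27)*(-201 + 250) + (1 - 1/8*(-18))) = sqrt(151*49 + (1 + 9/4)) = sqrt(7399 + 13/4) = sqrt(29609/4) = sqrt(29609)/2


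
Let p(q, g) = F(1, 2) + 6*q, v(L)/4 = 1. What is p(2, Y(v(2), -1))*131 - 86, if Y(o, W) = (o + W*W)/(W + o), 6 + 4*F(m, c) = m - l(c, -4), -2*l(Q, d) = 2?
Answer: 1355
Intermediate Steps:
l(Q, d) = -1 (l(Q, d) = -1/2*2 = -1)
F(m, c) = -5/4 + m/4 (F(m, c) = -3/2 + (m - 1*(-1))/4 = -3/2 + (m + 1)/4 = -3/2 + (1 + m)/4 = -3/2 + (1/4 + m/4) = -5/4 + m/4)
v(L) = 4 (v(L) = 4*1 = 4)
Y(o, W) = (o + W**2)/(W + o)
p(q, g) = -1 + 6*q (p(q, g) = (-5/4 + (1/4)*1) + 6*q = (-5/4 + 1/4) + 6*q = -1 + 6*q)
p(2, Y(v(2), -1))*131 - 86 = (-1 + 6*2)*131 - 86 = (-1 + 12)*131 - 86 = 11*131 - 86 = 1441 - 86 = 1355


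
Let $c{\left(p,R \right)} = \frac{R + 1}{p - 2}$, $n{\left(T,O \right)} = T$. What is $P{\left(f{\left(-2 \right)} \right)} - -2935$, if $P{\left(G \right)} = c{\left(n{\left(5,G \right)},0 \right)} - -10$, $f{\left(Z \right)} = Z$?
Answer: $\frac{8836}{3} \approx 2945.3$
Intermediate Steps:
$c{\left(p,R \right)} = \frac{1 + R}{-2 + p}$
$P{\left(G \right)} = \frac{31}{3}$ ($P{\left(G \right)} = \frac{1 + 0}{-2 + 5} - -10 = \frac{1}{3} \cdot 1 + 10 = \frac{1}{3} + 10 = \frac{31}{3}$)
$P{\left(f{\left(-2 \right)} \right)} - -2935 = \frac{31}{3} - -2935 = \frac{31}{3} + 2935 = \frac{8836}{3}$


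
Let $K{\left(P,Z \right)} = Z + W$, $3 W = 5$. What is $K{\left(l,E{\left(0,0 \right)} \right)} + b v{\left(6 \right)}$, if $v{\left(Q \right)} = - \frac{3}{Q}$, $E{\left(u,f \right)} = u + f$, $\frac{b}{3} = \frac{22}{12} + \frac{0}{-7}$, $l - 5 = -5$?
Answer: $- \frac{13}{12} \approx -1.0833$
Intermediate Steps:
$W = \frac{5}{3}$ ($W = \frac{1}{3} \cdot 5 = \frac{5}{3} \approx 1.6667$)
$l = 0$ ($l = 5 - 5 = 0$)
$b = \frac{11}{2}$ ($b = 3 \left(\frac{22}{12} + \frac{0}{-7}\right) = 3 \left(22 \cdot \frac{1}{12} + 0 \left(- \frac{1}{7}\right)\right) = 3 \left(\frac{11}{6} + 0\right) = 3 \cdot \frac{11}{6} = \frac{11}{2} \approx 5.5$)
$E{\left(u,f \right)} = f + u$
$K{\left(P,Z \right)} = \frac{5}{3} + Z$ ($K{\left(P,Z \right)} = Z + \frac{5}{3} = \frac{5}{3} + Z$)
$K{\left(l,E{\left(0,0 \right)} \right)} + b v{\left(6 \right)} = \left(\frac{5}{3} + \left(0 + 0\right)\right) + \frac{11 \left(- \frac{3}{6}\right)}{2} = \left(\frac{5}{3} + 0\right) + \frac{11 \left(\left(-3\right) \frac{1}{6}\right)}{2} = \frac{5}{3} + \frac{11}{2} \left(- \frac{1}{2}\right) = \frac{5}{3} - \frac{11}{4} = - \frac{13}{12}$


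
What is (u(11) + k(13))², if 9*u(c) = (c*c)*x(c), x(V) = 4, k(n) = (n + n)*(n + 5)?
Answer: 22052416/81 ≈ 2.7225e+5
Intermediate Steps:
k(n) = 2*n*(5 + n) (k(n) = (2*n)*(5 + n) = 2*n*(5 + n))
u(c) = 4*c²/9 (u(c) = ((c*c)*4)/9 = (c²*4)/9 = (4*c²)/9 = 4*c²/9)
(u(11) + k(13))² = ((4/9)*11² + 2*13*(5 + 13))² = ((4/9)*121 + 2*13*18)² = (484/9 + 468)² = (4696/9)² = 22052416/81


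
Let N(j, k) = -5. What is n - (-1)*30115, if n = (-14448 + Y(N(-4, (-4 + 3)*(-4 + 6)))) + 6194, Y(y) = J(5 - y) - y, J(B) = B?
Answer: 21876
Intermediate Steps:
Y(y) = 5 - 2*y (Y(y) = (5 - y) - y = 5 - 2*y)
n = -8239 (n = (-14448 + (5 - 2*(-5))) + 6194 = (-14448 + (5 + 10)) + 6194 = (-14448 + 15) + 6194 = -14433 + 6194 = -8239)
n - (-1)*30115 = -8239 - (-1)*30115 = -8239 - 1*(-30115) = -8239 + 30115 = 21876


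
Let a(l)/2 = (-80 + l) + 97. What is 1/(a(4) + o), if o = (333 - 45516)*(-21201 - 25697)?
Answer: 1/2118992376 ≈ 4.7192e-10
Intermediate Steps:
o = 2118992334 (o = -45183*(-46898) = 2118992334)
a(l) = 34 + 2*l (a(l) = 2*((-80 + l) + 97) = 2*(17 + l) = 34 + 2*l)
1/(a(4) + o) = 1/((34 + 2*4) + 2118992334) = 1/((34 + 8) + 2118992334) = 1/(42 + 2118992334) = 1/2118992376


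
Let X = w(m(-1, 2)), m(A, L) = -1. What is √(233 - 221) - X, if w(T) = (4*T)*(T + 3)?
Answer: 8 + 2*√3 ≈ 11.464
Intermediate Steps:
w(T) = 4*T*(3 + T) (w(T) = (4*T)*(3 + T) = 4*T*(3 + T))
X = -8 (X = 4*(-1)*(3 - 1) = 4*(-1)*2 = -8)
√(233 - 221) - X = √(233 - 221) - 1*(-8) = √12 + 8 = 2*√3 + 8 = 8 + 2*√3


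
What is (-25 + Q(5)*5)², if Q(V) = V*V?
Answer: 10000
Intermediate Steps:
Q(V) = V²
(-25 + Q(5)*5)² = (-25 + 5²*5)² = (-25 + 25*5)² = (-25 + 125)² = 100² = 10000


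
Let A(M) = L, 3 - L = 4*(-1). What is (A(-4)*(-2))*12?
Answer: -168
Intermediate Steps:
L = 7 (L = 3 - 4*(-1) = 3 - 1*(-4) = 3 + 4 = 7)
A(M) = 7
(A(-4)*(-2))*12 = (7*(-2))*12 = -14*12 = -168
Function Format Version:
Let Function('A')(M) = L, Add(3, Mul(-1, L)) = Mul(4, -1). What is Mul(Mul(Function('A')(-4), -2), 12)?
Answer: -168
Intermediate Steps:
L = 7 (L = Add(3, Mul(-1, Mul(4, -1))) = Add(3, Mul(-1, -4)) = Add(3, 4) = 7)
Function('A')(M) = 7
Mul(Mul(Function('A')(-4), -2), 12) = Mul(Mul(7, -2), 12) = Mul(-14, 12) = -168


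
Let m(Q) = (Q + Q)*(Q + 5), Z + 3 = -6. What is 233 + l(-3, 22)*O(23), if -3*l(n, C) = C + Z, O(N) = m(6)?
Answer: -339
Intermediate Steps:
Z = -9 (Z = -3 - 6 = -9)
m(Q) = 2*Q*(5 + Q) (m(Q) = (2*Q)*(5 + Q) = 2*Q*(5 + Q))
O(N) = 132 (O(N) = 2*6*(5 + 6) = 2*6*11 = 132)
l(n, C) = 3 - C/3 (l(n, C) = -(C - 9)/3 = -(-9 + C)/3 = 3 - C/3)
233 + l(-3, 22)*O(23) = 233 + (3 - 1/3*22)*132 = 233 + (3 - 22/3)*132 = 233 - 13/3*132 = 233 - 572 = -339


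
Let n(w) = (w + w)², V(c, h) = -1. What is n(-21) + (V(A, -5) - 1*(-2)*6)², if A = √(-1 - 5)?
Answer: 1885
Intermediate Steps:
A = I*√6 (A = √(-6) = I*√6 ≈ 2.4495*I)
n(w) = 4*w² (n(w) = (2*w)² = 4*w²)
n(-21) + (V(A, -5) - 1*(-2)*6)² = 4*(-21)² + (-1 - 1*(-2)*6)² = 4*441 + (-1 + 2*6)² = 1764 + (-1 + 12)² = 1764 + 11² = 1764 + 121 = 1885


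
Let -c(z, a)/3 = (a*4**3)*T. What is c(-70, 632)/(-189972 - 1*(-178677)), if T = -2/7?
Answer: -80896/26355 ≈ -3.0695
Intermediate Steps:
T = -2/7 (T = -2*1/7 = -2/7 ≈ -0.28571)
c(z, a) = 384*a/7 (c(z, a) = -3*a*4**3*(-2)/7 = -3*a*64*(-2)/7 = -3*64*a*(-2)/7 = -(-384)*a/7 = 384*a/7)
c(-70, 632)/(-189972 - 1*(-178677)) = ((384/7)*632)/(-189972 - 1*(-178677)) = 242688/(7*(-189972 + 178677)) = (242688/7)/(-11295) = (242688/7)*(-1/11295) = -80896/26355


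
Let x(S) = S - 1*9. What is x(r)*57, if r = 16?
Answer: 399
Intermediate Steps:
x(S) = -9 + S (x(S) = S - 9 = -9 + S)
x(r)*57 = (-9 + 16)*57 = 7*57 = 399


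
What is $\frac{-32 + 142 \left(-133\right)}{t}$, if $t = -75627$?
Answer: $\frac{2102}{8403} \approx 0.25015$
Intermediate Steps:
$\frac{-32 + 142 \left(-133\right)}{t} = \frac{-32 + 142 \left(-133\right)}{-75627} = \left(-32 - 18886\right) \left(- \frac{1}{75627}\right) = \left(-18918\right) \left(- \frac{1}{75627}\right) = \frac{2102}{8403}$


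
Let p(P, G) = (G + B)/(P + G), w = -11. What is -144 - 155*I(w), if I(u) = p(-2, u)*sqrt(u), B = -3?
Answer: -144 - 2170*I*sqrt(11)/13 ≈ -144.0 - 553.62*I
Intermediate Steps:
p(P, G) = (-3 + G)/(G + P) (p(P, G) = (G - 3)/(P + G) = (-3 + G)/(G + P))
I(u) = sqrt(u)*(-3 + u)/(-2 + u) (I(u) = ((-3 + u)/(u - 2))*sqrt(u) = ((-3 + u)/(-2 + u))*sqrt(u) = sqrt(u)*(-3 + u)/(-2 + u))
-144 - 155*I(w) = -144 - 155*sqrt(-11)*(-3 - 11)/(-2 - 11) = -144 - 155*I*sqrt(11)*(-14)/(-13) = -144 - 155*I*sqrt(11)*(-1)*(-14)/13 = -144 - 2170*I*sqrt(11)/13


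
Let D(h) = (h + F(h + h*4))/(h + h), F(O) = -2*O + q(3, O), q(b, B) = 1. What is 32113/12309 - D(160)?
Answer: 27988811/3938880 ≈ 7.1058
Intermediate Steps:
F(O) = 1 - 2*O (F(O) = -2*O + 1 = 1 - 2*O)
D(h) = (1 - 9*h)/(2*h) (D(h) = (h + (1 - 2*(h + h*4)))/(h + h) = (h + (1 - 2*(h + 4*h)))/((2*h)) = (h + (1 - 10*h))*(1/(2*h)) = (1 - 9*h)*(1/(2*h)) = (1 - 9*h)/(2*h))
32113/12309 - D(160) = 32113/12309 - (1 - 9*160)/(2*160) = 32113*(1/12309) - (1 - 1440)/(2*160) = 32113/12309 - (-1439)/(2*160) = 32113/12309 - 1*(-1439/320) = 32113/12309 + 1439/320 = 27988811/3938880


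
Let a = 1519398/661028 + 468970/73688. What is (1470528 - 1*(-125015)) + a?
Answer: 9714881533519667/6088728908 ≈ 1.5956e+6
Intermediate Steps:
a = 52745462623/6088728908 (a = 1519398*(1/661028) + 468970*(1/73688) = 759699/330514 + 234485/36844 = 52745462623/6088728908 ≈ 8.6628)
(1470528 - 1*(-125015)) + a = (1470528 - 1*(-125015)) + 52745462623/6088728908 = (1470528 + 125015) + 52745462623/6088728908 = 1595543 + 52745462623/6088728908 = 9714881533519667/6088728908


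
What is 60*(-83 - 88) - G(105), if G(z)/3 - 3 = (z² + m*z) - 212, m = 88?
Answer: -70428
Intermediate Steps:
G(z) = -627 + 3*z² + 264*z (G(z) = 9 + 3*((z² + 88*z) - 212) = 9 + 3*(-212 + z² + 88*z) = 9 + (-636 + 3*z² + 264*z) = -627 + 3*z² + 264*z)
60*(-83 - 88) - G(105) = 60*(-83 - 88) - (-627 + 3*105² + 264*105) = 60*(-171) - (-627 + 3*11025 + 27720) = -10260 - (-627 + 33075 + 27720) = -10260 - 1*60168 = -10260 - 60168 = -70428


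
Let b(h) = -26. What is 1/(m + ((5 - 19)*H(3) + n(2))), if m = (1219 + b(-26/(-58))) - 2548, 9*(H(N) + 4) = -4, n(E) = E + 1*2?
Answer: -9/11599 ≈ -0.00077593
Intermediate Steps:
n(E) = 2 + E (n(E) = E + 2 = 2 + E)
H(N) = -40/9 (H(N) = -4 + (⅑)*(-4) = -4 - 4/9 = -40/9)
m = -1355 (m = (1219 - 26) - 2548 = 1193 - 2548 = -1355)
1/(m + ((5 - 19)*H(3) + n(2))) = 1/(-1355 + ((5 - 19)*(-40/9) + (2 + 2))) = 1/(-1355 + (-14*(-40/9) + 4)) = 1/(-1355 + (560/9 + 4)) = 1/(-1355 + 596/9) = 1/(-11599/9) = -9/11599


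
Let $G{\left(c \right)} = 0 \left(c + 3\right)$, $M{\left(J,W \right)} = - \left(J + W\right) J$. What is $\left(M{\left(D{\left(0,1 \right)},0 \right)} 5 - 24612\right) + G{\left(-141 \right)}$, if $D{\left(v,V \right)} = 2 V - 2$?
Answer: $-24612$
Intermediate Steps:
$D{\left(v,V \right)} = -2 + 2 V$
$M{\left(J,W \right)} = - J \left(J + W\right)$
$G{\left(c \right)} = 0$ ($G{\left(c \right)} = 0 \left(3 + c\right) = 0$)
$\left(M{\left(D{\left(0,1 \right)},0 \right)} 5 - 24612\right) + G{\left(-141 \right)} = \left(- \left(-2 + 2 \cdot 1\right) \left(\left(-2 + 2 \cdot 1\right) + 0\right) 5 - 24612\right) + 0 = \left(- \left(-2 + 2\right) \left(\left(-2 + 2\right) + 0\right) 5 - 24612\right) + 0 = \left(\left(-1\right) 0 \left(0 + 0\right) 5 - 24612\right) + 0 = \left(\left(-1\right) 0 \cdot 0 \cdot 5 - 24612\right) + 0 = \left(0 \cdot 5 - 24612\right) + 0 = \left(0 - 24612\right) + 0 = -24612 + 0 = -24612$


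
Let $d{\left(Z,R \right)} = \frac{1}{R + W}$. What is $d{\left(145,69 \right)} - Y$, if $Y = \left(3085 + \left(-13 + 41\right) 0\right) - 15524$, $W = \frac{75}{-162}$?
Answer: $\frac{46036793}{3701} \approx 12439.0$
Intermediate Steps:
$W = - \frac{25}{54}$ ($W = 75 \left(- \frac{1}{162}\right) = - \frac{25}{54} \approx -0.46296$)
$d{\left(Z,R \right)} = \frac{1}{- \frac{25}{54} + R}$ ($d{\left(Z,R \right)} = \frac{1}{R - \frac{25}{54}} = \frac{1}{- \frac{25}{54} + R}$)
$Y = -12439$ ($Y = \left(3085 + 28 \cdot 0\right) - 15524 = \left(3085 + 0\right) - 15524 = 3085 - 15524 = -12439$)
$d{\left(145,69 \right)} - Y = \frac{54}{-25 + 54 \cdot 69} - -12439 = \frac{54}{-25 + 3726} + 12439 = \frac{54}{3701} + 12439 = \frac{46036793}{3701}$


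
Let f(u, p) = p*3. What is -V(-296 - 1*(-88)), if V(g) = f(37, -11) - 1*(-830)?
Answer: -797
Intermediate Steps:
f(u, p) = 3*p
V(g) = 797 (V(g) = 3*(-11) - 1*(-830) = -33 + 830 = 797)
-V(-296 - 1*(-88)) = -1*797 = -797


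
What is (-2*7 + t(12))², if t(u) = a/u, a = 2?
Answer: 6889/36 ≈ 191.36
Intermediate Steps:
t(u) = 2/u
(-2*7 + t(12))² = (-2*7 + 2/12)² = (-14 + 2*(1/12))² = (-14 + ⅙)² = (-83/6)² = 6889/36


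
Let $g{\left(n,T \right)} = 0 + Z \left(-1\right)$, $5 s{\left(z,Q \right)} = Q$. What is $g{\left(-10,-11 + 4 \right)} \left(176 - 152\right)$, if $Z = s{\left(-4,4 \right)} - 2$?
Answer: $\frac{144}{5} \approx 28.8$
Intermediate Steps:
$s{\left(z,Q \right)} = \frac{Q}{5}$
$Z = - \frac{6}{5}$ ($Z = \frac{1}{5} \cdot 4 - 2 = \frac{4}{5} - 2 = - \frac{6}{5} \approx -1.2$)
$g{\left(n,T \right)} = \frac{6}{5}$ ($g{\left(n,T \right)} = 0 - - \frac{6}{5} = 0 + \frac{6}{5} = \frac{6}{5}$)
$g{\left(-10,-11 + 4 \right)} \left(176 - 152\right) = \frac{6 \left(176 - 152\right)}{5} = \frac{6}{5} \cdot 24 = \frac{144}{5}$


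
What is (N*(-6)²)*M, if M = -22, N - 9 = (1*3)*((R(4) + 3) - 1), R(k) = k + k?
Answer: -30888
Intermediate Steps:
R(k) = 2*k
N = 39 (N = 9 + (1*3)*((2*4 + 3) - 1) = 9 + 3*((8 + 3) - 1) = 9 + 3*(11 - 1) = 9 + 3*10 = 9 + 30 = 39)
(N*(-6)²)*M = (39*(-6)²)*(-22) = (39*36)*(-22) = 1404*(-22) = -30888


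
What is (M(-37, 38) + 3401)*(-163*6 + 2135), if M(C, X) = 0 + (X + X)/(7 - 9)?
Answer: 3890991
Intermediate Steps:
M(C, X) = -X (M(C, X) = 0 + (2*X)/(-2) = 0 + (2*X)*(-½) = 0 - X = -X)
(M(-37, 38) + 3401)*(-163*6 + 2135) = (-1*38 + 3401)*(-163*6 + 2135) = (-38 + 3401)*(-978 + 2135) = 3363*1157 = 3890991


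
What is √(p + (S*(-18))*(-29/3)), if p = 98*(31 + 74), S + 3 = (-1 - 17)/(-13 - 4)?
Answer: 2*√719049/17 ≈ 99.761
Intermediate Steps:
S = -33/17 (S = -3 + (-1 - 17)/(-13 - 4) = -3 - 18/(-17) = -3 - 18*(-1/17) = -3 + 18/17 = -33/17 ≈ -1.9412)
p = 10290 (p = 98*105 = 10290)
√(p + (S*(-18))*(-29/3)) = √(10290 + (-33/17*(-18))*(-29/3)) = √(10290 + 594*(-29*⅓)/17) = √(10290 + (594/17)*(-29/3)) = √(10290 - 5742/17) = √(169188/17) = 2*√719049/17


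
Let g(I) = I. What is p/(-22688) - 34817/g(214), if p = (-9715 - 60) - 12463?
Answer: -196292291/1213808 ≈ -161.72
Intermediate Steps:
p = -22238 (p = -9775 - 12463 = -22238)
p/(-22688) - 34817/g(214) = -22238/(-22688) - 34817/214 = -22238*(-1/22688) - 34817*1/214 = 11119/11344 - 34817/214 = -196292291/1213808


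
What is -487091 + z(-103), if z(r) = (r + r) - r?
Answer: -487194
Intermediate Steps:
z(r) = r (z(r) = 2*r - r = r)
-487091 + z(-103) = -487091 - 103 = -487194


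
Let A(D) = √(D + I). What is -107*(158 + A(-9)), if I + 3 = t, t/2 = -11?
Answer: -16906 - 107*I*√34 ≈ -16906.0 - 623.91*I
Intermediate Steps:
t = -22 (t = 2*(-11) = -22)
I = -25 (I = -3 - 22 = -25)
A(D) = √(-25 + D) (A(D) = √(D - 25) = √(-25 + D))
-107*(158 + A(-9)) = -107*(158 + √(-25 - 9)) = -107*(158 + √(-34)) = -107*(158 + I*√34) = -16906 - 107*I*√34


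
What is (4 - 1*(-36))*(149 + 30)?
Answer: 7160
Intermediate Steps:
(4 - 1*(-36))*(149 + 30) = (4 + 36)*179 = 40*179 = 7160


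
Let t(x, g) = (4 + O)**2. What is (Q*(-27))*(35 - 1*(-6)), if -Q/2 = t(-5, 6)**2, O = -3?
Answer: 2214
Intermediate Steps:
t(x, g) = 1 (t(x, g) = (4 - 3)**2 = 1**2 = 1)
Q = -2 (Q = -2*1**2 = -2*1 = -2)
(Q*(-27))*(35 - 1*(-6)) = (-2*(-27))*(35 - 1*(-6)) = 54*(35 + 6) = 54*41 = 2214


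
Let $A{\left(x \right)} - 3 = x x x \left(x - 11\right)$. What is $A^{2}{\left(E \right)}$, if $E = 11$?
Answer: $9$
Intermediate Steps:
$A{\left(x \right)} = 3 + x^{3} \left(-11 + x\right)$ ($A{\left(x \right)} = 3 + x x x \left(x - 11\right) = 3 + x^{2} x \left(-11 + x\right) = 3 + x^{3} \left(-11 + x\right)$)
$A^{2}{\left(E \right)} = \left(3 + 11^{4} - 11 \cdot 11^{3}\right)^{2} = \left(3 + 14641 - 14641\right)^{2} = 3^{2} = 9$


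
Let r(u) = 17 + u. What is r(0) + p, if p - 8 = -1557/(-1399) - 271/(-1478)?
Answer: 54373425/2067722 ≈ 26.296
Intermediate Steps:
p = 19222151/2067722 (p = 8 + (-1557/(-1399) - 271/(-1478)) = 8 + (-1557*(-1/1399) - 271*(-1/1478)) = 8 + (1557/1399 + 271/1478) = 8 + 2680375/2067722 = 19222151/2067722 ≈ 9.2963)
r(0) + p = (17 + 0) + 19222151/2067722 = 17 + 19222151/2067722 = 54373425/2067722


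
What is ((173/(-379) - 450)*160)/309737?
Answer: -27315680/117390323 ≈ -0.23269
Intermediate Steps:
((173/(-379) - 450)*160)/309737 = ((173*(-1/379) - 450)*160)*(1/309737) = ((-173/379 - 450)*160)*(1/309737) = -170723/379*160*(1/309737) = -27315680/379*1/309737 = -27315680/117390323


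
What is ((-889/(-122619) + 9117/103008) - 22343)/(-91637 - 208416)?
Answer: 13438446122381/180470991176736 ≈ 0.074463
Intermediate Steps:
((-889/(-122619) + 9117/103008) - 22343)/(-91637 - 208416) = ((-889*(-1/122619) + 9117*(1/103008)) - 22343)/(-300053) = ((127/17517 + 3039/34336) - 22343)*(-1/300053) = (57594835/601463712 - 22343)*(-1/300053) = -13438446122381/601463712*(-1/300053) = 13438446122381/180470991176736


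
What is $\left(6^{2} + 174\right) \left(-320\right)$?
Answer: $-67200$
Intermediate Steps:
$\left(6^{2} + 174\right) \left(-320\right) = \left(36 + 174\right) \left(-320\right) = 210 \left(-320\right) = -67200$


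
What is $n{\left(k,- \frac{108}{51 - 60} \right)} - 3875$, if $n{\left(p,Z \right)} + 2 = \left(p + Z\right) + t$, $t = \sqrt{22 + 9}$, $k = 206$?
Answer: $-3659 + \sqrt{31} \approx -3653.4$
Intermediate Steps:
$t = \sqrt{31} \approx 5.5678$
$n{\left(p,Z \right)} = -2 + Z + p + \sqrt{31}$ ($n{\left(p,Z \right)} = -2 + \left(\left(p + Z\right) + \sqrt{31}\right) = -2 + \left(\left(Z + p\right) + \sqrt{31}\right) = -2 + \left(Z + p + \sqrt{31}\right) = -2 + Z + p + \sqrt{31}$)
$n{\left(k,- \frac{108}{51 - 60} \right)} - 3875 = \left(-2 - \frac{108}{51 - 60} + 206 + \sqrt{31}\right) - 3875 = \left(-2 - \frac{108}{-9} + 206 + \sqrt{31}\right) - 3875 = \left(-2 - -12 + 206 + \sqrt{31}\right) - 3875 = \left(-2 + 12 + 206 + \sqrt{31}\right) - 3875 = \left(216 + \sqrt{31}\right) - 3875 = -3659 + \sqrt{31}$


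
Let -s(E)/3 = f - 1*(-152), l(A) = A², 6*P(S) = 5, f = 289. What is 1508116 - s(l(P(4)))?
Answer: 1509439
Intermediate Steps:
P(S) = ⅚ (P(S) = (⅙)*5 = ⅚)
s(E) = -1323 (s(E) = -3*(289 - 1*(-152)) = -3*(289 + 152) = -3*441 = -1323)
1508116 - s(l(P(4))) = 1508116 - 1*(-1323) = 1508116 + 1323 = 1509439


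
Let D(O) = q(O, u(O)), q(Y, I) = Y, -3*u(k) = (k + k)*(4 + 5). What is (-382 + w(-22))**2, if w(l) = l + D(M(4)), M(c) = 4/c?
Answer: 162409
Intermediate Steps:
u(k) = -6*k (u(k) = -(k + k)*(4 + 5)/3 = -2*k*9/3 = -6*k)
D(O) = O
w(l) = 1 + l (w(l) = l + 4/4 = l + 4*(1/4) = l + 1 = 1 + l)
(-382 + w(-22))**2 = (-382 + (1 - 22))**2 = (-382 - 21)**2 = (-403)**2 = 162409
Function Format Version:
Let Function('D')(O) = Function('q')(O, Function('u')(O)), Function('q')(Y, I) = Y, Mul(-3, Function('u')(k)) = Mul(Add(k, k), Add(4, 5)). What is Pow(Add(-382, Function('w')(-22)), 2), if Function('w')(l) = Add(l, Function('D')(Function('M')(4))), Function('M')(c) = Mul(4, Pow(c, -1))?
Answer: 162409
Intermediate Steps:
Function('u')(k) = Mul(-6, k) (Function('u')(k) = Mul(Rational(-1, 3), Mul(Add(k, k), Add(4, 5))) = Mul(Rational(-1, 3), Mul(Mul(2, k), 9)) = Mul(Rational(-1, 3), Mul(18, k)) = Mul(-6, k))
Function('D')(O) = O
Function('w')(l) = Add(1, l) (Function('w')(l) = Add(l, Mul(4, Pow(4, -1))) = Add(l, Mul(4, Rational(1, 4))) = Add(l, 1) = Add(1, l))
Pow(Add(-382, Function('w')(-22)), 2) = Pow(Add(-382, Add(1, -22)), 2) = Pow(Add(-382, -21), 2) = Pow(-403, 2) = 162409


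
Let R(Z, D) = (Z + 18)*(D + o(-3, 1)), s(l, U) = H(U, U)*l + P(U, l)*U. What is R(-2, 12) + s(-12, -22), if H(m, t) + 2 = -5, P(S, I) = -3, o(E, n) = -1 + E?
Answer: 278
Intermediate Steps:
H(m, t) = -7 (H(m, t) = -2 - 5 = -7)
s(l, U) = -7*l - 3*U
R(Z, D) = (-4 + D)*(18 + Z) (R(Z, D) = (Z + 18)*(D + (-1 - 3)) = (18 + Z)*(D - 4) = (18 + Z)*(-4 + D) = (-4 + D)*(18 + Z))
R(-2, 12) + s(-12, -22) = (-72 - 4*(-2) + 18*12 + 12*(-2)) + (-7*(-12) - 3*(-22)) = (-72 + 8 + 216 - 24) + (84 + 66) = 128 + 150 = 278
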